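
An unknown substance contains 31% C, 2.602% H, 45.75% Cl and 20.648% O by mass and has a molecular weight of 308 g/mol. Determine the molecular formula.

Assume 100 g: 31 g C, 2.602 g H, 45.75 g Cl, 20.648 g O.
n(C) = 31/12.01 = 2.581, n(H) = 2.602/1.008 = 2.581, n(Cl) = 45.75/35.45 = 1.291, n(O) = 20.648/16.00 = 1.29
Smallest is O at 1.29 mol; normalising gives C 2.000, H 2.000, Cl 1.000, O 1.000
Ratio ≈ 2:2:1:1, so the empirical formula is C2H2ClO
Empirical-formula mass = 77.49 g/mol
n = 308 / 77.49 = 3.97 ≈ 4
Molecular formula = (C2H2ClO)×4 = C8H8Cl4O4

C8H8Cl4O4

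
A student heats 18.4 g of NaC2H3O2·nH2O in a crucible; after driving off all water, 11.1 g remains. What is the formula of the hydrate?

NaC2H3O2·3H2O

Mass of water lost = 18.4 − 11.1 = 7.3 g → 7.3 / 18.02 = 0.4051 mol H2O
Molar mass of NaC2H3O2 = 82.03 g/mol → mol NaC2H3O2 = 11.1 / 82.03 = 0.1353
n = 0.4051 / 0.1353 = 2.99 ≈ 3 → NaC2H3O2·3H2O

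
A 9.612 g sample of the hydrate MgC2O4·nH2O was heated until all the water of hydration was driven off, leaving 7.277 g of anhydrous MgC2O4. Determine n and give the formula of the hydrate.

Mass of water lost = 9.612 − 7.277 = 2.335 g → 2.335 / 18.02 = 0.1296 mol H2O
Molar mass of MgC2O4 = 112.33 g/mol → mol MgC2O4 = 7.277 / 112.33 = 0.06478
n = 0.1296 / 0.06478 = 2.00 ≈ 2 → MgC2O4·2H2O

MgC2O4·2H2O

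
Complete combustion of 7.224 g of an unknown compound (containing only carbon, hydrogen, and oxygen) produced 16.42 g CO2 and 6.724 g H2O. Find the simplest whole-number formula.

C3H6O

mol C = 16.42 / 44.01 = 0.3731; mass C = 0.3731 × 12.01 = 4.481 g
mol H = 2 × (6.724 / 18.02) = 0.7463; mass H = 0.7463 × 1.008 = 0.7523 g
mass O = 7.224 − (5.233) = 1.991 g → mol O = 0.1244
Ratios (÷ 0.1244): C 2.998, H 5.998, O 1.000
Ratio ≈ 3:6:1, so the empirical formula is C3H6O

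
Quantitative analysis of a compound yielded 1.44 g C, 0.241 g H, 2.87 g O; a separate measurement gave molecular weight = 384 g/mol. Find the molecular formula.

C10H20O15

Moles — C: 1.44 / 12.01 = 0.1199 mol; H: 0.241 / 1.008 = 0.2391 mol; O: 2.87 / 16.00 = 0.1794 mol
Smallest is C at 0.1199 mol; normalising gives C 1.000, H 1.994, O 1.496
×2: C 2.00, H 3.99, O 2.99 → C2H4O3
Empirical-formula mass = 76.05 g/mol
n = 384 / 76.05 = 5.05 ≈ 5
Molecular formula = (C2H4O3)×5 = C10H20O15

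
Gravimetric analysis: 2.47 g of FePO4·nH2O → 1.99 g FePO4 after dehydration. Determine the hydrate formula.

FePO4·2H2O

Mass of water lost = 2.47 − 1.99 = 0.48 g → 0.48 / 18.02 = 0.02664 mol H2O
Molar mass of FePO4 = 150.82 g/mol → mol FePO4 = 1.99 / 150.82 = 0.01319
n = 0.02664 / 0.01319 = 2.02 ≈ 2 → FePO4·2H2O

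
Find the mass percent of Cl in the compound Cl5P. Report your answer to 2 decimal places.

Molar mass = 5(35.45) + 1(30.97) = 208.220 g/mol
Mass of Cl per mole = 5 × 35.45 = 177.250 g
% Cl = 177.250 / 208.220 × 100 = 85.13%

85.13%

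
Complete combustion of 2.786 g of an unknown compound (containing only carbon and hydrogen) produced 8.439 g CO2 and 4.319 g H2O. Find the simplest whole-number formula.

mol C = 8.439 / 44.01 = 0.1918; mass C = 0.1918 × 12.01 = 2.303 g
mol H = 2 × (4.319 / 18.02) = 0.4794; mass H = 0.4794 × 1.008 = 0.4832 g
Ratios (÷ 0.1918): C 1.000, H 2.500
Multiply by 2: C 2.00, H 5.00 → C2H5

C2H5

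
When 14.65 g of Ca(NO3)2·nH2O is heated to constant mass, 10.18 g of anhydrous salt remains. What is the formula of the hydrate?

Ca(NO3)2·4H2O

Mass of water lost = 14.65 − 10.18 = 4.47 g → 4.47 / 18.02 = 0.2481 mol H2O
Molar mass of Ca(NO3)2 = 164.10 g/mol → mol Ca(NO3)2 = 10.18 / 164.10 = 0.06204
n = 0.2481 / 0.06204 = 4.00 ≈ 4 → Ca(NO3)2·4H2O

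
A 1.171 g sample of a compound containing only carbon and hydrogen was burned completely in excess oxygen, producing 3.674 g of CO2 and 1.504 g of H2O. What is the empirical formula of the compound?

CH2

mol C = 3.674 / 44.01 = 0.08348; mass C = 0.08348 × 12.01 = 1.003 g
mol H = 2 × (1.504 / 18.02) = 0.1669; mass H = 0.1669 × 1.008 = 0.1683 g
Smallest is C at 0.08348 mol; normalising gives C 1.000, H 2.000
Ratio ≈ 1:2, so the empirical formula is CH2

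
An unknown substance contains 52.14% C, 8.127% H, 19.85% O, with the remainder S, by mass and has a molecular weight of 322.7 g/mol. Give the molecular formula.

C14H26O4S2

Assume 100 g: 52.14 g C, 8.127 g H, 19.85 g O, 19.883 g S.
Moles — C: 52.14 / 12.01 = 4.341 mol; H: 8.127 / 1.008 = 8.062 mol; O: 19.85 / 16.00 = 1.241 mol; S: 19.883 / 32.07 = 0.62 mol
Ratios (÷ 0.62): C 7.002, H 13.004, O 2.001, S 1.000
Ratio ≈ 7:13:2:1, so the empirical formula is C7H13O2S
Empirical-formula mass = 161.24 g/mol
n = 322.7 / 161.24 = 2.00 ≈ 2
Molecular formula = (C7H13O2S)×2 = C14H26O4S2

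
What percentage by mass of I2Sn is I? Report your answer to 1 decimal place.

Molar mass = 2(126.90) + 1(118.71) = 372.510 g/mol
Mass of I per mole = 2 × 126.90 = 253.800 g
% I = 253.800 / 372.510 × 100 = 68.1%

68.1%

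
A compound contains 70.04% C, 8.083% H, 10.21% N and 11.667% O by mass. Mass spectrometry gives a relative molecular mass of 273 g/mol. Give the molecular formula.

Assume 100 g: 70.04 g C, 8.083 g H, 10.21 g N, 11.667 g O.
n(C) = 70.04/12.01 = 5.832, n(H) = 8.083/1.008 = 8.019, n(N) = 10.21/14.01 = 0.7288, n(O) = 11.667/16.00 = 0.7292
Smallest is N at 0.7288 mol; normalising gives C 8.002, H 11.003, N 1.000, O 1.001
≈ 8:11:1:1 → C8H11NO
Empirical-formula mass = 137.18 g/mol
n = 273 / 137.18 = 1.99 ≈ 2
Molecular formula = (C8H11NO)×2 = C16H22N2O2

C16H22N2O2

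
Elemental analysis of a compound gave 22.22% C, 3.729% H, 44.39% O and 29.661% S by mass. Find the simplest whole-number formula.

C2H4O3S

Assume 100 g: 22.22 g C, 3.729 g H, 44.39 g O, 29.661 g S.
n(C) = 22.22/12.01 = 1.85, n(H) = 3.729/1.008 = 3.699, n(O) = 44.39/16.00 = 2.774, n(S) = 29.661/32.07 = 0.9249
Divide by the smallest (0.9249 mol S): C 2.000, H 4.000, O 3.000, S 1.000
Ratio ≈ 2:4:3:1, so the empirical formula is C2H4O3S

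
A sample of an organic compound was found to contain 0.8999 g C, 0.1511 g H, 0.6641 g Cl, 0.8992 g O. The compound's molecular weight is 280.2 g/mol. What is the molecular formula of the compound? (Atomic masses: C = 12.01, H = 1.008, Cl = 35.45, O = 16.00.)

n(C) = 0.8999/12.01 = 0.07493, n(H) = 0.1511/1.008 = 0.1499, n(Cl) = 0.6641/35.45 = 0.01873, n(O) = 0.8992/16.00 = 0.0562
Divide by the smallest (0.01873 mol Cl): C 4.000, H 8.002, Cl 1.000, O 3.000
→ C4H8ClO3
Empirical-formula mass = 139.55 g/mol
n = 280.2 / 139.55 = 2.01 ≈ 2
Molecular formula = (C4H8ClO3)×2 = C8H16Cl2O6

C8H16Cl2O6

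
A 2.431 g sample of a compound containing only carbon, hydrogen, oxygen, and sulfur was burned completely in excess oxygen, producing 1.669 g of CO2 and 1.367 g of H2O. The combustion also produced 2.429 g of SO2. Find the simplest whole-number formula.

mol C = 1.669 / 44.01 = 0.03792; mass C = 0.03792 × 12.01 = 0.4555 g
mol H = 2 × (1.367 / 18.02) = 0.1517; mass H = 0.1517 × 1.008 = 0.1529 g
mol S = 2.429 / 64.07 = 0.03791; mass S = 1.216 g
mass O = 2.431 − (1.824) = 0.6068 g → mol O = 0.03792
Ratios (÷ 0.03791): C 1.000, H 4.002, O 1.000, S 1.000
→ CH4OS

CH4OS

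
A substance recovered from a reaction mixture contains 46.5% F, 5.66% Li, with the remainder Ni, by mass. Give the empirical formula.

Assume 100 g: 46.5 g F, 5.66 g Li, 47.84 g Ni.
n(F) = 46.5/19.00 = 2.447, n(Li) = 5.66/6.94 = 0.8156, n(Ni) = 47.84/58.69 = 0.8151
Ratios (÷ 0.8151): F 3.002, Li 1.001, Ni 1.000
Ratio ≈ 3:1:1, so the empirical formula is F3LiNi

F3LiNi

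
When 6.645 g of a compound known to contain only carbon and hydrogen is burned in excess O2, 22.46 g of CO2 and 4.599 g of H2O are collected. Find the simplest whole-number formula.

CH

mol C = 22.46 / 44.01 = 0.5103; mass C = 0.5103 × 12.01 = 6.129 g
mol H = 2 × (4.599 / 18.02) = 0.5104; mass H = 0.5104 × 1.008 = 0.5145 g
Divide by the smallest (0.5103 mol C): C 1.000, H 1.000
→ CH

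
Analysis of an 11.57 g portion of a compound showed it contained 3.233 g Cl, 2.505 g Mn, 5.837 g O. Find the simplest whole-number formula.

Cl2MnO8

Moles — Cl: 3.233 / 35.45 = 0.0912 mol; Mn: 2.505 / 54.94 = 0.0456 mol; O: 5.837 / 16.00 = 0.3648 mol
Ratios (÷ 0.0456): Cl 2.000, Mn 1.000, O 8.001
→ Cl2MnO8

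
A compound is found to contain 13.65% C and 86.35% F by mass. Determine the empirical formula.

CF4

Assume 100 g: 13.65 g C, 86.35 g F.
Moles — C: 13.65 / 12.01 = 1.137 mol; F: 86.35 / 19.00 = 4.545 mol
Divide by the smallest (1.137 mol C): C 1.000, F 3.999
Ratio ≈ 1:4, so the empirical formula is CF4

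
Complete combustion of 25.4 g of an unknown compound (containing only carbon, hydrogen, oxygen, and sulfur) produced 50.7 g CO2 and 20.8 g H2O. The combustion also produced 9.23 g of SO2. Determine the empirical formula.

C8H16O2S

mol C = 50.7 / 44.01 = 1.152; mass C = 1.152 × 12.01 = 13.84 g
mol H = 2 × (20.8 / 18.02) = 2.309; mass H = 2.309 × 1.008 = 2.327 g
mol S = 9.23 / 64.07 = 0.1441; mass S = 4.620 g
mass O = 25.4 − (20.78) = 4.617 g → mol O = 0.2886
Divide by the smallest (0.1441 mol S): C 7.997, H 16.025, O 2.003, S 1.000
Ratio ≈ 8:16:2:1, so the empirical formula is C8H16O2S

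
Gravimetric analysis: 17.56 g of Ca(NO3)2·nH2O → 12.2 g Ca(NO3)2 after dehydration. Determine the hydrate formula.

Ca(NO3)2·4H2O

Mass of water lost = 17.56 − 12.2 = 5.36 g → 5.36 / 18.02 = 0.2974 mol H2O
Molar mass of Ca(NO3)2 = 164.10 g/mol → mol Ca(NO3)2 = 12.2 / 164.10 = 0.07434
n = 0.2974 / 0.07434 = 4.00 ≈ 4 → Ca(NO3)2·4H2O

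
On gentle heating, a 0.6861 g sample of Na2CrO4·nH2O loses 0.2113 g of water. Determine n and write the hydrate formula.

Mass of anhydrous Na2CrO4 = 0.6861 − 0.2113 = 0.4748 g
mol H2O = 0.2113 / 18.02 = 0.01173
Molar mass of Na2CrO4 = 161.98 g/mol → mol Na2CrO4 = 0.4748 / 161.98 = 0.002931
n = 0.01173 / 0.002931 = 4.00 ≈ 4 → Na2CrO4·4H2O

Na2CrO4·4H2O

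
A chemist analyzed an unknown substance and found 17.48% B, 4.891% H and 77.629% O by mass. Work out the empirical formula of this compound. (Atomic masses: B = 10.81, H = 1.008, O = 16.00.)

Assume 100 g: 17.48 g B, 4.891 g H, 77.629 g O.
B: 17.48 g ÷ 10.81 g/mol = 1.617 mol
H: 4.891 g ÷ 1.008 g/mol = 4.852 mol
O: 77.629 g ÷ 16.00 g/mol = 4.852 mol
Smallest is B at 1.617 mol; normalising gives B 1.000, H 3.001, O 3.000
Ratio ≈ 1:3:3, so the empirical formula is BH3O3

BH3O3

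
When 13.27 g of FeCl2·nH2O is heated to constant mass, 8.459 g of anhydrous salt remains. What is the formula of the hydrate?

FeCl2·4H2O

Mass of water lost = 13.27 − 8.459 = 4.811 g → 4.811 / 18.02 = 0.267 mol H2O
Molar mass of FeCl2 = 126.75 g/mol → mol FeCl2 = 8.459 / 126.75 = 0.06674
n = 0.267 / 0.06674 = 4.00 ≈ 4 → FeCl2·4H2O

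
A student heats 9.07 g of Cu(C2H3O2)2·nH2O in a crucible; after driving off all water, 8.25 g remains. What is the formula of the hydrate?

Cu(C2H3O2)2·H2O

Mass of water lost = 9.07 − 8.25 = 0.82 g → 0.82 / 18.02 = 0.0455 mol H2O
Molar mass of Cu(C2H3O2)2 = 181.64 g/mol → mol Cu(C2H3O2)2 = 8.25 / 181.64 = 0.04542
n = 0.0455 / 0.04542 = 1.00 ≈ 1 → Cu(C2H3O2)2·H2O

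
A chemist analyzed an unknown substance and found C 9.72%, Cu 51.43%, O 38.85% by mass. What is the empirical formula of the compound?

CCuO3

Assume 100 g: 9.72 g C, 51.43 g Cu, 38.85 g O.
C: 9.72 g ÷ 12.01 g/mol = 0.8093 mol
Cu: 51.43 g ÷ 63.55 g/mol = 0.8093 mol
O: 38.85 g ÷ 16.00 g/mol = 2.428 mol
Ratios (÷ 0.8093): C 1.000, Cu 1.000, O 3.000
Ratio ≈ 1:1:3, so the empirical formula is CCuO3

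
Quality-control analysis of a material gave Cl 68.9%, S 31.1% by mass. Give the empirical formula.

Cl2S

Assume 100 g: 68.9 g Cl, 31.1 g S.
n(Cl) = 68.9/35.45 = 1.944, n(S) = 31.1/32.07 = 0.9698
Smallest is S at 0.9698 mol; normalising gives Cl 2.004, S 1.000
→ Cl2S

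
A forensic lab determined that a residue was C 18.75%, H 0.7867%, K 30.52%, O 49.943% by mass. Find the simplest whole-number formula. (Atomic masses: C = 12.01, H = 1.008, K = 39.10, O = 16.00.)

C2HKO4

Assume 100 g: 18.75 g C, 0.7867 g H, 30.52 g K, 49.943 g O.
C: 18.75 g ÷ 12.01 g/mol = 1.561 mol
H: 0.7867 g ÷ 1.008 g/mol = 0.7805 mol
K: 30.52 g ÷ 39.10 g/mol = 0.7806 mol
O: 49.943 g ÷ 16.00 g/mol = 3.121 mol
Divide by the smallest (0.7805 mol H): C 2.000, H 1.000, K 1.000, O 4.000
Ratio ≈ 2:1:1:4, so the empirical formula is C2HKO4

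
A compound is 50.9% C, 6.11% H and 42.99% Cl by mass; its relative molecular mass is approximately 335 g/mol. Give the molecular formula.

C14H20Cl4

Assume 100 g: 50.9 g C, 6.11 g H, 42.99 g Cl.
n(C) = 50.9/12.01 = 4.238, n(H) = 6.11/1.008 = 6.062, n(Cl) = 42.99/35.45 = 1.213
Smallest is Cl at 1.213 mol; normalising gives C 3.495, H 4.998, Cl 1.000
×2: C 6.99, H 10.00, Cl 2.00 → C7H10Cl2
Empirical-formula mass = 165.05 g/mol
n = 335 / 165.05 = 2.03 ≈ 2
Molecular formula = (C7H10Cl2)×2 = C14H20Cl4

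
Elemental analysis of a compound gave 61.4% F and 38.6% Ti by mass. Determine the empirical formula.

F4Ti

Assume 100 g: 61.4 g F, 38.6 g Ti.
F: 61.4 g ÷ 19.00 g/mol = 3.232 mol
Ti: 38.6 g ÷ 47.87 g/mol = 0.8064 mol
Smallest is Ti at 0.8064 mol; normalising gives F 4.008, Ti 1.000
→ F4Ti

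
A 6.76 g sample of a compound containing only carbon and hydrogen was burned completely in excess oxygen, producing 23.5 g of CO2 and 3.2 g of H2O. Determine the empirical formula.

mol C = 23.5 / 44.01 = 0.5340; mass C = 0.5340 × 12.01 = 6.413 g
mol H = 2 × (3.2 / 18.02) = 0.3552; mass H = 0.3552 × 1.008 = 0.3580 g
Divide by the smallest (0.3552 mol H): C 1.503, H 1.000
Multiply by 2: C 3.01, H 2.00 → C3H2

C3H2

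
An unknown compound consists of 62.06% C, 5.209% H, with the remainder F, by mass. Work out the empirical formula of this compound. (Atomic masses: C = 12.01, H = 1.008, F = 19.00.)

Assume 100 g: 62.06 g C, 5.209 g H, 32.731 g F.
n(C) = 62.06/12.01 = 5.167, n(H) = 5.209/1.008 = 5.168, n(F) = 32.731/19.00 = 1.723
Divide by the smallest (1.723 mol F): C 3.000, H 3.000, F 1.000
Ratio ≈ 3:3:1, so the empirical formula is C3H3F

C3H3F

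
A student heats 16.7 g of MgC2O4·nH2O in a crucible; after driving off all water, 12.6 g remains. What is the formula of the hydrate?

MgC2O4·2H2O

Mass of water lost = 16.7 − 12.6 = 4.1 g → 4.1 / 18.02 = 0.2275 mol H2O
Molar mass of MgC2O4 = 112.33 g/mol → mol MgC2O4 = 12.6 / 112.33 = 0.1122
n = 0.2275 / 0.1122 = 2.03 ≈ 2 → MgC2O4·2H2O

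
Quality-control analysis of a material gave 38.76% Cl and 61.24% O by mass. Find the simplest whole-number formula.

Assume 100 g: 38.76 g Cl, 61.24 g O.
n(Cl) = 38.76/35.45 = 1.093, n(O) = 61.24/16.00 = 3.828
Ratios (÷ 1.093): Cl 1.000, O 3.501
×2: Cl 2.00, O 7.00 → Cl2O7

Cl2O7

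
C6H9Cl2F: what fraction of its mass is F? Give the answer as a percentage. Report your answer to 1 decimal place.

Molar mass = 6(12.01) + 9(1.008) + 2(35.45) + 1(19.00) = 171.032 g/mol
Mass of F per mole = 1 × 19.00 = 19.000 g
% F = 19.000 / 171.032 × 100 = 11.1%

11.1%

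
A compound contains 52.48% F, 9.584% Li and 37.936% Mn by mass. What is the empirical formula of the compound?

F4Li2Mn

Assume 100 g: 52.48 g F, 9.584 g Li, 37.936 g Mn.
F: 52.48 g ÷ 19.00 g/mol = 2.762 mol
Li: 9.584 g ÷ 6.94 g/mol = 1.381 mol
Mn: 37.936 g ÷ 54.94 g/mol = 0.6905 mol
Divide by the smallest (0.6905 mol Mn): F 4.000, Li 2.000, Mn 1.000
Ratio ≈ 4:2:1, so the empirical formula is F4Li2Mn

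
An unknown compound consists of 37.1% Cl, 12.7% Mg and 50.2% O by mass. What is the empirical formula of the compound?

Assume 100 g: 37.1 g Cl, 12.7 g Mg, 50.2 g O.
Moles — Cl: 37.1 / 35.45 = 1.047 mol; Mg: 12.7 / 24.31 = 0.5224 mol; O: 50.2 / 16.00 = 3.138 mol
Ratios (÷ 0.5224): Cl 2.003, Mg 1.000, O 6.006
≈ 2:1:6 → Cl2MgO6

Cl2MgO6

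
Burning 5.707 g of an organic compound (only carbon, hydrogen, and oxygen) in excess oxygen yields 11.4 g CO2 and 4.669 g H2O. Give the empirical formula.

C2H4O

mol C = 11.4 / 44.01 = 0.2590; mass C = 0.2590 × 12.01 = 3.111 g
mol H = 2 × (4.669 / 18.02) = 0.5182; mass H = 0.5182 × 1.008 = 0.5223 g
mass O = 5.707 − (3.633) = 2.074 g → mol O = 0.1296
Divide by the smallest (0.1296 mol O): C 1.999, H 3.998, O 1.000
Ratio ≈ 2:4:1, so the empirical formula is C2H4O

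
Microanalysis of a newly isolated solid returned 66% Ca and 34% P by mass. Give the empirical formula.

Ca3P2

Assume 100 g: 66 g Ca, 34 g P.
n(Ca) = 66/40.08 = 1.647, n(P) = 34/30.97 = 1.098
Smallest is P at 1.098 mol; normalising gives Ca 1.500, P 1.000
×2: Ca 3.00, P 2.00 → Ca3P2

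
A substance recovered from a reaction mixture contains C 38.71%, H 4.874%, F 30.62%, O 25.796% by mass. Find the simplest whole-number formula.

C2H3FO

Assume 100 g: 38.71 g C, 4.874 g H, 30.62 g F, 25.796 g O.
Moles — C: 38.71 / 12.01 = 3.223 mol; H: 4.874 / 1.008 = 4.835 mol; F: 30.62 / 19.00 = 1.612 mol; O: 25.796 / 16.00 = 1.612 mol
Divide by the smallest (1.612 mol F): C 2.000, H 3.000, F 1.000, O 1.000
→ C2H3FO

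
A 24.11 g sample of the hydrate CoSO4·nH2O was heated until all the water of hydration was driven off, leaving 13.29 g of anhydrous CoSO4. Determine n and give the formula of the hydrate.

Mass of water lost = 24.11 − 13.29 = 10.82 g → 10.82 / 18.02 = 0.6004 mol H2O
Molar mass of CoSO4 = 155.00 g/mol → mol CoSO4 = 13.29 / 155.00 = 0.08574
n = 0.6004 / 0.08574 = 7.00 ≈ 7 → CoSO4·7H2O

CoSO4·7H2O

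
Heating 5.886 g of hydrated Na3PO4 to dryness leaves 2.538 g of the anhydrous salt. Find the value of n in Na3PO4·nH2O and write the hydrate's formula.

Na3PO4·12H2O

Mass of water lost = 5.886 − 2.538 = 3.348 g → 3.348 / 18.02 = 0.1858 mol H2O
Molar mass of Na3PO4 = 163.94 g/mol → mol Na3PO4 = 2.538 / 163.94 = 0.01548
n = 0.1858 / 0.01548 = 12.00 ≈ 12 → Na3PO4·12H2O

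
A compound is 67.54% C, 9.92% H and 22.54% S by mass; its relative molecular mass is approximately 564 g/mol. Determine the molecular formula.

Assume 100 g: 67.54 g C, 9.92 g H, 22.54 g S.
Moles — C: 67.54 / 12.01 = 5.624 mol; H: 9.92 / 1.008 = 9.841 mol; S: 22.54 / 32.07 = 0.7028 mol
Smallest is S at 0.7028 mol; normalising gives C 8.001, H 14.002, S 1.000
≈ 8:14:1 → C8H14S
Empirical-formula mass = 142.26 g/mol
n = 564 / 142.26 = 3.96 ≈ 4
Molecular formula = (C8H14S)×4 = C32H56S4

C32H56S4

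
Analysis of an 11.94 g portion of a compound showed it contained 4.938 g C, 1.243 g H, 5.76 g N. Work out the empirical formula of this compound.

n(C) = 4.938/12.01 = 0.4112, n(H) = 1.243/1.008 = 1.233, n(N) = 5.76/14.01 = 0.4111
Ratios (÷ 0.4111): C 1.000, H 2.999, N 1.000
→ CH3N

CH3N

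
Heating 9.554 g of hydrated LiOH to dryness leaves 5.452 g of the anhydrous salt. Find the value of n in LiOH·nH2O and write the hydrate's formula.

Mass of water lost = 9.554 − 5.452 = 4.102 g → 4.102 / 18.02 = 0.2276 mol H2O
Molar mass of LiOH = 23.95 g/mol → mol LiOH = 5.452 / 23.95 = 0.2277
n = 0.2276 / 0.2277 = 1.00 ≈ 1 → LiOH·H2O

LiOH·H2O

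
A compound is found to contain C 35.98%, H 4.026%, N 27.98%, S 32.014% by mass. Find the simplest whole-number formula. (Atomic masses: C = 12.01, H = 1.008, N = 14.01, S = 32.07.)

C3H4N2S

Assume 100 g: 35.98 g C, 4.026 g H, 27.98 g N, 32.014 g S.
C: 35.98 g ÷ 12.01 g/mol = 2.996 mol
H: 4.026 g ÷ 1.008 g/mol = 3.994 mol
N: 27.98 g ÷ 14.01 g/mol = 1.997 mol
S: 32.014 g ÷ 32.07 g/mol = 0.9983 mol
Smallest is S at 0.9983 mol; normalising gives C 3.001, H 4.001, N 2.001, S 1.000
Ratio ≈ 3:4:2:1, so the empirical formula is C3H4N2S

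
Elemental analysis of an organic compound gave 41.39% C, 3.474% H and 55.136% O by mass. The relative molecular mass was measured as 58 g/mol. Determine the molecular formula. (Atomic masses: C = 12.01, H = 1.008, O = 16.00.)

C2H2O2

Assume 100 g: 41.39 g C, 3.474 g H, 55.136 g O.
n(C) = 41.39/12.01 = 3.446, n(H) = 3.474/1.008 = 3.446, n(O) = 55.136/16.00 = 3.446
Smallest is O at 3.446 mol; normalising gives C 1.000, H 1.000, O 1.000
≈ 1:1:1 → CHO
Empirical-formula mass = 29.02 g/mol
n = 58 / 29.02 = 2.00 ≈ 2
Molecular formula = (CHO)×2 = C2H2O2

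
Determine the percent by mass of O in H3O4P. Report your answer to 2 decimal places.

Molar mass = 3(1.008) + 4(16.00) + 1(30.97) = 97.994 g/mol
Mass of O per mole = 4 × 16.00 = 64.000 g
% O = 64.000 / 97.994 × 100 = 65.31%

65.31%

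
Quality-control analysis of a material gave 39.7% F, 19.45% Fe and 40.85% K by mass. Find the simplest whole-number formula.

F6FeK3

Assume 100 g: 39.7 g F, 19.45 g Fe, 40.85 g K.
n(F) = 39.7/19.00 = 2.089, n(Fe) = 19.45/55.85 = 0.3483, n(K) = 40.85/39.10 = 1.045
Smallest is Fe at 0.3483 mol; normalising gives F 6.000, Fe 1.000, K 3.000
→ F6FeK3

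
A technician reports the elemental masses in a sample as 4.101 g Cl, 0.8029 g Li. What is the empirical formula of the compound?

n(Cl) = 4.101/35.45 = 0.1157, n(Li) = 0.8029/6.94 = 0.1157
Divide by the smallest (0.1157 mol Cl): Cl 1.000, Li 1.000
Ratio ≈ 1:1, so the empirical formula is ClLi

ClLi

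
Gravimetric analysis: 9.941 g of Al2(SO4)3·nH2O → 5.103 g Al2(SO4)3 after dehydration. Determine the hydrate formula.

Mass of water lost = 9.941 − 5.103 = 4.838 g → 4.838 / 18.02 = 0.2685 mol H2O
Molar mass of Al2(SO4)3 = 342.17 g/mol → mol Al2(SO4)3 = 5.103 / 342.17 = 0.01491
n = 0.2685 / 0.01491 = 18.00 ≈ 18 → Al2(SO4)3·18H2O

Al2(SO4)3·18H2O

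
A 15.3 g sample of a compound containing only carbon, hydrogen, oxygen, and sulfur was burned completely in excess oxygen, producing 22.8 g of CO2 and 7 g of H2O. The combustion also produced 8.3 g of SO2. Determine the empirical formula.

mol C = 22.8 / 44.01 = 0.5181; mass C = 0.5181 × 12.01 = 6.222 g
mol H = 2 × (7 / 18.02) = 0.7769; mass H = 0.7769 × 1.008 = 0.7831 g
mol S = 8.3 / 64.07 = 0.1295; mass S = 4.155 g
mass O = 15.3 − (11.16) = 4.140 g → mol O = 0.2588
Ratios (÷ 0.1295): C 3.999, H 5.997, O 1.998, S 1.000
≈ 4:6:2:1 → C4H6O2S

C4H6O2S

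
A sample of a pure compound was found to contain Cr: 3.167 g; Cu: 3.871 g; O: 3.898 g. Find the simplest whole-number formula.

CrCuO4

n(Cr) = 3.167/52.00 = 0.0609, n(Cu) = 3.871/63.55 = 0.06091, n(O) = 3.898/16.00 = 0.2436
Divide by the smallest (0.0609 mol Cr): Cr 1.000, Cu 1.000, O 4.000
→ CrCuO4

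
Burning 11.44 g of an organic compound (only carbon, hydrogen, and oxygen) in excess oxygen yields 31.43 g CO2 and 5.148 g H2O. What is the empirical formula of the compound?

mol C = 31.43 / 44.01 = 0.7142; mass C = 0.7142 × 12.01 = 8.577 g
mol H = 2 × (5.148 / 18.02) = 0.5714; mass H = 0.5714 × 1.008 = 0.5759 g
mass O = 11.44 − (9.153) = 2.287 g → mol O = 0.1429
Divide by the smallest (0.1429 mol O): C 4.996, H 3.997, O 1.000
≈ 5:4:1 → C5H4O

C5H4O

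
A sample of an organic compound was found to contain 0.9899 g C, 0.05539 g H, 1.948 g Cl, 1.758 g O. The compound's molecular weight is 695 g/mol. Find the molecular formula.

C12H8Cl8O16

C: 0.9899 g ÷ 12.01 g/mol = 0.08242 mol
H: 0.05539 g ÷ 1.008 g/mol = 0.05495 mol
Cl: 1.948 g ÷ 35.45 g/mol = 0.05495 mol
O: 1.758 g ÷ 16.00 g/mol = 0.1099 mol
Divide by the smallest (0.05495 mol H): C 1.500, H 1.000, Cl 1.000, O 2.000
Multiply by 2: C 3.00, H 2.00, Cl 2.00, O 4.00 → C3H2Cl2O4
Empirical-formula mass = 172.95 g/mol
n = 695 / 172.95 = 4.02 ≈ 4
Molecular formula = (C3H2Cl2O4)×4 = C12H8Cl8O16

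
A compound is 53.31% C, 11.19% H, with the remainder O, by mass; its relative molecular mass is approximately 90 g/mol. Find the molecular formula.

C4H10O2

Assume 100 g: 53.31 g C, 11.19 g H, 35.5 g O.
Moles — C: 53.31 / 12.01 = 4.439 mol; H: 11.19 / 1.008 = 11.1 mol; O: 35.5 / 16.00 = 2.219 mol
Divide by the smallest (2.219 mol O): C 2.001, H 5.003, O 1.000
Ratio ≈ 2:5:1, so the empirical formula is C2H5O
Empirical-formula mass = 45.06 g/mol
n = 90 / 45.06 = 2.00 ≈ 2
Molecular formula = (C2H5O)×2 = C4H10O2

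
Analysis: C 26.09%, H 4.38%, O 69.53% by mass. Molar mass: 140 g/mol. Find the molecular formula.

Assume 100 g: 26.09 g C, 4.38 g H, 69.53 g O.
Moles — C: 26.09 / 12.01 = 2.172 mol; H: 4.38 / 1.008 = 4.345 mol; O: 69.53 / 16.00 = 4.346 mol
Ratios (÷ 2.172): C 1.000, H 2.000, O 2.000
Ratio ≈ 1:2:2, so the empirical formula is CH2O2
Empirical-formula mass = 46.03 g/mol
n = 140 / 46.03 = 3.04 ≈ 3
Molecular formula = (CH2O2)×3 = C3H6O6

C3H6O6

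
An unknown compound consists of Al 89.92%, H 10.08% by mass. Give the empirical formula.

Assume 100 g: 89.92 g Al, 10.08 g H.
n(Al) = 89.92/26.98 = 3.333, n(H) = 10.08/1.008 = 10
Ratios (÷ 3.333): Al 1.000, H 3.000
≈ 1:3 → AlH3

AlH3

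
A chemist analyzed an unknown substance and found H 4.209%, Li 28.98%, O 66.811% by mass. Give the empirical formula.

Assume 100 g: 4.209 g H, 28.98 g Li, 66.811 g O.
H: 4.209 g ÷ 1.008 g/mol = 4.176 mol
Li: 28.98 g ÷ 6.94 g/mol = 4.176 mol
O: 66.811 g ÷ 16.00 g/mol = 4.176 mol
Smallest is H at 4.176 mol; normalising gives H 1.000, Li 1.000, O 1.000
Ratio ≈ 1:1:1, so the empirical formula is HLiO

HLiO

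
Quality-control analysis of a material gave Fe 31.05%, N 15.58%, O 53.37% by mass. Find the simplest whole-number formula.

Assume 100 g: 31.05 g Fe, 15.58 g N, 53.37 g O.
Fe: 31.05 g ÷ 55.85 g/mol = 0.556 mol
N: 15.58 g ÷ 14.01 g/mol = 1.112 mol
O: 53.37 g ÷ 16.00 g/mol = 3.336 mol
Divide by the smallest (0.556 mol Fe): Fe 1.000, N 2.000, O 6.000
≈ 1:2:6 → FeN2O6

FeN2O6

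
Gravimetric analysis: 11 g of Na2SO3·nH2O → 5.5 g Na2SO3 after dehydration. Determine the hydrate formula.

Na2SO3·7H2O

Mass of water lost = 11 − 5.5 = 5.5 g → 5.5 / 18.02 = 0.3052 mol H2O
Molar mass of Na2SO3 = 126.05 g/mol → mol Na2SO3 = 5.5 / 126.05 = 0.04363
n = 0.3052 / 0.04363 = 7.00 ≈ 7 → Na2SO3·7H2O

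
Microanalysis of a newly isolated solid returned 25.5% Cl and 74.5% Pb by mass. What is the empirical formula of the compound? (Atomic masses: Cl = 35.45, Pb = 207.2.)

Assume 100 g: 25.5 g Cl, 74.5 g Pb.
Moles — Cl: 25.5 / 35.45 = 0.7193 mol; Pb: 74.5 / 207.2 = 0.3596 mol
Ratios (÷ 0.3596): Cl 2.001, Pb 1.000
→ Cl2Pb

Cl2Pb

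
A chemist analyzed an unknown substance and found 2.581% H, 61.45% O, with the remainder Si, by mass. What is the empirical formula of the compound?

Assume 100 g: 2.581 g H, 61.45 g O, 35.969 g Si.
H: 2.581 g ÷ 1.008 g/mol = 2.561 mol
O: 61.45 g ÷ 16.00 g/mol = 3.841 mol
Si: 35.969 g ÷ 28.09 g/mol = 1.28 mol
Divide by the smallest (1.28 mol Si): H 2.000, O 2.999, Si 1.000
→ H2O3Si

H2O3Si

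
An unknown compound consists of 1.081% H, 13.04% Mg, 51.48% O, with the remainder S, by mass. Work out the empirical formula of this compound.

H2MgO6S2

Assume 100 g: 1.081 g H, 13.04 g Mg, 51.48 g O, 34.399 g S.
Moles — H: 1.081 / 1.008 = 1.072 mol; Mg: 13.04 / 24.31 = 0.5364 mol; O: 51.48 / 16.00 = 3.217 mol; S: 34.399 / 32.07 = 1.073 mol
Divide by the smallest (0.5364 mol Mg): H 1.999, Mg 1.000, O 5.998, S 2.000
Ratio ≈ 2:1:6:2, so the empirical formula is H2MgO6S2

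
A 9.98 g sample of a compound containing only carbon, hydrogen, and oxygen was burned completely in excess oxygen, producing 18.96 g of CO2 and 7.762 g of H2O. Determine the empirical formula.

mol C = 18.96 / 44.01 = 0.4308; mass C = 0.4308 × 12.01 = 5.174 g
mol H = 2 × (7.762 / 18.02) = 0.8615; mass H = 0.8615 × 1.008 = 0.8684 g
mass O = 9.98 − (6.042) = 3.938 g → mol O = 0.2461
Ratios (÷ 0.2461): C 1.751, H 3.501, O 1.000
Multiply by 4: C 7.00, H 14.00, O 4.00 → C7H14O4

C7H14O4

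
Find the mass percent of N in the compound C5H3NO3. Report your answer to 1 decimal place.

Molar mass = 5(12.01) + 3(1.008) + 1(14.01) + 3(16.00) = 125.084 g/mol
Mass of N per mole = 1 × 14.01 = 14.010 g
% N = 14.010 / 125.084 × 100 = 11.2%

11.2%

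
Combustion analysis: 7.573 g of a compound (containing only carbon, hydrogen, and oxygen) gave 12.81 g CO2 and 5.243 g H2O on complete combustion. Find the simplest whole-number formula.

C4H8O3

mol C = 12.81 / 44.01 = 0.2911; mass C = 0.2911 × 12.01 = 3.496 g
mol H = 2 × (5.243 / 18.02) = 0.5819; mass H = 0.5819 × 1.008 = 0.5866 g
mass O = 7.573 − (4.082) = 3.491 g → mol O = 0.2182
Divide by the smallest (0.2182 mol O): C 1.334, H 2.667, O 1.000
Multiply by 3: C 4.00, H 8.00, O 3.00 → C4H8O3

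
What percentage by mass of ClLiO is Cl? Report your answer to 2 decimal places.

Molar mass = 1(35.45) + 1(6.94) + 1(16.00) = 58.390 g/mol
Mass of Cl per mole = 1 × 35.45 = 35.450 g
% Cl = 35.450 / 58.390 × 100 = 60.71%

60.71%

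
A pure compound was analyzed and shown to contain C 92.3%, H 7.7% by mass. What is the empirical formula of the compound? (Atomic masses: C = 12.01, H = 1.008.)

CH

Assume 100 g: 92.3 g C, 7.7 g H.
Moles — C: 92.3 / 12.01 = 7.685 mol; H: 7.7 / 1.008 = 7.639 mol
Divide by the smallest (7.639 mol H): C 1.006, H 1.000
≈ 1:1 → CH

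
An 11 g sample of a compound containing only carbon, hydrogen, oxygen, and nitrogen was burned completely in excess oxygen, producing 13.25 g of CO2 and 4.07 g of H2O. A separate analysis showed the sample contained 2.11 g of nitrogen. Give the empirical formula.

C2H3NO2

mol C = 13.25 / 44.01 = 0.3011; mass C = 0.3011 × 12.01 = 3.616 g
mol H = 2 × (4.07 / 18.02) = 0.4517; mass H = 0.4517 × 1.008 = 0.4553 g
mol N = 2.11 / 14.01 = 0.1506
mass O = 11 − (6.181) = 4.819 g → mol O = 0.3012
Smallest is N at 0.1506 mol; normalising gives C 1.999, H 2.999, N 1.000, O 2.000
Ratio ≈ 2:3:1:2, so the empirical formula is C2H3NO2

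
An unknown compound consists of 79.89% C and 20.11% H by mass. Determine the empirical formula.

CH3

Assume 100 g: 79.89 g C, 20.11 g H.
Moles — C: 79.89 / 12.01 = 6.652 mol; H: 20.11 / 1.008 = 19.95 mol
Divide by the smallest (6.652 mol C): C 1.000, H 2.999
→ CH3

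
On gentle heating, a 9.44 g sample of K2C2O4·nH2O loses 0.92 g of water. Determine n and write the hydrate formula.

Mass of anhydrous K2C2O4 = 9.44 − 0.92 = 8.52 g
mol H2O = 0.92 / 18.02 = 0.05105
Molar mass of K2C2O4 = 166.22 g/mol → mol K2C2O4 = 8.52 / 166.22 = 0.05126
n = 0.05105 / 0.05126 = 1.00 ≈ 1 → K2C2O4·H2O

K2C2O4·H2O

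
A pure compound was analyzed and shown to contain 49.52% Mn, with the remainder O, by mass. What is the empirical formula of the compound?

Assume 100 g: 49.52 g Mn, 50.48 g O.
n(Mn) = 49.52/54.94 = 0.9013, n(O) = 50.48/16.00 = 3.155
Divide by the smallest (0.9013 mol Mn): Mn 1.000, O 3.500
Scaling by 2: Mn 2.00, O 7.00 → Mn2O7

Mn2O7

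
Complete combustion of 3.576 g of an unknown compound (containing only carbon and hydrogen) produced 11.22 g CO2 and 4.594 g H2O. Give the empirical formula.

mol C = 11.22 / 44.01 = 0.2549; mass C = 0.2549 × 12.01 = 3.062 g
mol H = 2 × (4.594 / 18.02) = 0.5099; mass H = 0.5099 × 1.008 = 0.5140 g
Smallest is C at 0.2549 mol; normalising gives C 1.000, H 2.000
≈ 1:2 → CH2

CH2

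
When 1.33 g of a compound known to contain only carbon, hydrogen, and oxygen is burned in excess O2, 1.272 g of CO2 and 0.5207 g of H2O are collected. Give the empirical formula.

CH2O2

mol C = 1.272 / 44.01 = 0.02890; mass C = 0.02890 × 12.01 = 0.3471 g
mol H = 2 × (0.5207 / 18.02) = 0.05779; mass H = 0.05779 × 1.008 = 0.05825 g
mass O = 1.33 − (0.4054) = 0.9246 g → mol O = 0.05779
Divide by the smallest (0.0289 mol C): C 1.000, H 2.000, O 1.999
→ CH2O2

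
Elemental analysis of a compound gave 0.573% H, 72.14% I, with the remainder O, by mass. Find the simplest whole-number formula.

Assume 100 g: 0.573 g H, 72.14 g I, 27.287 g O.
Moles — H: 0.573 / 1.008 = 0.5685 mol; I: 72.14 / 126.90 = 0.5685 mol; O: 27.287 / 16.00 = 1.705 mol
Ratios (÷ 0.5685): H 1.000, I 1.000, O 3.000
→ HIO3

HIO3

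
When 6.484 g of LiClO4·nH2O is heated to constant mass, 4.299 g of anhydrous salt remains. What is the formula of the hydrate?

Mass of water lost = 6.484 − 4.299 = 2.185 g → 2.185 / 18.02 = 0.1213 mol H2O
Molar mass of LiClO4 = 106.39 g/mol → mol LiClO4 = 4.299 / 106.39 = 0.04041
n = 0.1213 / 0.04041 = 3.00 ≈ 3 → LiClO4·3H2O

LiClO4·3H2O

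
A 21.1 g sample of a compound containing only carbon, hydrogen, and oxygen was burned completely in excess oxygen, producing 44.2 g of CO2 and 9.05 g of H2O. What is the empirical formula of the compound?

C2H2O

mol C = 44.2 / 44.01 = 1.004; mass C = 1.004 × 12.01 = 12.06 g
mol H = 2 × (9.05 / 18.02) = 1.004; mass H = 1.004 × 1.008 = 1.012 g
mass O = 21.1 − (13.07) = 8.026 g → mol O = 0.5016
Divide by the smallest (0.5016 mol O): C 2.002, H 2.002, O 1.000
≈ 2:2:1 → C2H2O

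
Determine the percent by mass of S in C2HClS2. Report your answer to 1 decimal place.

51.5%

Molar mass = 2(12.01) + 1(1.008) + 1(35.45) + 2(32.07) = 124.618 g/mol
Mass of S per mole = 2 × 32.07 = 64.140 g
% S = 64.140 / 124.618 × 100 = 51.5%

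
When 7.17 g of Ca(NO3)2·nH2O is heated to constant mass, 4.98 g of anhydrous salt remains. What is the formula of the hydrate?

Mass of water lost = 7.17 − 4.98 = 2.19 g → 2.19 / 18.02 = 0.1215 mol H2O
Molar mass of Ca(NO3)2 = 164.10 g/mol → mol Ca(NO3)2 = 4.98 / 164.10 = 0.03035
n = 0.1215 / 0.03035 = 4.00 ≈ 4 → Ca(NO3)2·4H2O

Ca(NO3)2·4H2O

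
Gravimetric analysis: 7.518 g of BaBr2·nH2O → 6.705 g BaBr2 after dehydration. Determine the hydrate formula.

BaBr2·2H2O

Mass of water lost = 7.518 − 6.705 = 0.813 g → 0.813 / 18.02 = 0.04512 mol H2O
Molar mass of BaBr2 = 297.13 g/mol → mol BaBr2 = 6.705 / 297.13 = 0.02257
n = 0.04512 / 0.02257 = 2.00 ≈ 2 → BaBr2·2H2O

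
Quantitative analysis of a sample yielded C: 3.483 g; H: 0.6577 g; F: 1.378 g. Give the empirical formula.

C4H9F

n(C) = 3.483/12.01 = 0.29, n(H) = 0.6577/1.008 = 0.6525, n(F) = 1.378/19.00 = 0.07253
Ratios (÷ 0.07253): C 3.999, H 8.996, F 1.000
Ratio ≈ 4:9:1, so the empirical formula is C4H9F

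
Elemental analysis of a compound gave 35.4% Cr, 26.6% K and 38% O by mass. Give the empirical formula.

Assume 100 g: 35.4 g Cr, 26.6 g K, 38 g O.
Moles — Cr: 35.4 / 52.00 = 0.6808 mol; K: 26.6 / 39.10 = 0.6803 mol; O: 38 / 16.00 = 2.375 mol
Ratios (÷ 0.6803): Cr 1.001, K 1.000, O 3.491
Scaling by 2: Cr 2.00, K 2.00, O 6.98 → Cr2K2O7

Cr2K2O7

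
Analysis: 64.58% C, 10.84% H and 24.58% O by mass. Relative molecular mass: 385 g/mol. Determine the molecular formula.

Assume 100 g: 64.58 g C, 10.84 g H, 24.58 g O.
Moles — C: 64.58 / 12.01 = 5.377 mol; H: 10.84 / 1.008 = 10.75 mol; O: 24.58 / 16.00 = 1.536 mol
Divide by the smallest (1.536 mol O): C 3.500, H 7.000, O 1.000
×2: C 7.00, H 14.00, O 2.00 → C7H14O2
Empirical-formula mass = 130.18 g/mol
n = 385 / 130.18 = 2.96 ≈ 3
Molecular formula = (C7H14O2)×3 = C21H42O6

C21H42O6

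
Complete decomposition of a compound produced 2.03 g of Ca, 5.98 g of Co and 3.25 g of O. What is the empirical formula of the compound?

Moles — Ca: 2.03 / 40.08 = 0.05065 mol; Co: 5.98 / 58.93 = 0.1015 mol; O: 3.25 / 16.00 = 0.2031 mol
Smallest is Ca at 0.05065 mol; normalising gives Ca 1.000, Co 2.004, O 4.010
Ratio ≈ 1:2:4, so the empirical formula is CaCo2O4

CaCo2O4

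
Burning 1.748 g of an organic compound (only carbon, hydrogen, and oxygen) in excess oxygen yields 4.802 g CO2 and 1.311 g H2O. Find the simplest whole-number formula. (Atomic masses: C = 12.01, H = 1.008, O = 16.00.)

C6H8O

mol C = 4.802 / 44.01 = 0.1091; mass C = 0.1091 × 12.01 = 1.310 g
mol H = 2 × (1.311 / 18.02) = 0.1455; mass H = 0.1455 × 1.008 = 0.1467 g
mass O = 1.748 − (1.457) = 0.2909 g → mol O = 0.01818
Ratios (÷ 0.01818): C 6.001, H 8.003, O 1.000
→ C6H8O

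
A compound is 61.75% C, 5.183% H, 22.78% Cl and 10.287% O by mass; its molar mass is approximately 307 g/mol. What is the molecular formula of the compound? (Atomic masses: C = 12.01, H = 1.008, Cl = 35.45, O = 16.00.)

C16H16Cl2O2

Assume 100 g: 61.75 g C, 5.183 g H, 22.78 g Cl, 10.287 g O.
C: 61.75 g ÷ 12.01 g/mol = 5.142 mol
H: 5.183 g ÷ 1.008 g/mol = 5.142 mol
Cl: 22.78 g ÷ 35.45 g/mol = 0.6426 mol
O: 10.287 g ÷ 16.00 g/mol = 0.6429 mol
Ratios (÷ 0.6426): C 8.001, H 8.002, Cl 1.000, O 1.001
Ratio ≈ 8:8:1:1, so the empirical formula is C8H8ClO
Empirical-formula mass = 155.59 g/mol
n = 307 / 155.59 = 1.97 ≈ 2
Molecular formula = (C8H8ClO)×2 = C16H16Cl2O2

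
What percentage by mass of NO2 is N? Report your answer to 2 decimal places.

Molar mass = 1(14.01) + 2(16.00) = 46.010 g/mol
Mass of N per mole = 1 × 14.01 = 14.010 g
% N = 14.010 / 46.010 × 100 = 30.45%

30.45%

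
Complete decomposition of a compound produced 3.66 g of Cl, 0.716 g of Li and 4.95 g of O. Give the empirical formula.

ClLiO3

Moles — Cl: 3.66 / 35.45 = 0.1032 mol; Li: 0.716 / 6.94 = 0.1032 mol; O: 4.95 / 16.00 = 0.3094 mol
Divide by the smallest (0.1032 mol Li): Cl 1.001, Li 1.000, O 2.999
Ratio ≈ 1:1:3, so the empirical formula is ClLiO3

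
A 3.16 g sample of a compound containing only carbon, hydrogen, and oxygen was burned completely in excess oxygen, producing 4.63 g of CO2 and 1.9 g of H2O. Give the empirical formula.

mol C = 4.63 / 44.01 = 0.1052; mass C = 0.1052 × 12.01 = 1.263 g
mol H = 2 × (1.9 / 18.02) = 0.2109; mass H = 0.2109 × 1.008 = 0.2126 g
mass O = 3.16 − (1.476) = 1.684 g → mol O = 0.1052
Divide by the smallest (0.1052 mol C): C 1.000, H 2.004, O 1.000
≈ 1:2:1 → CH2O

CH2O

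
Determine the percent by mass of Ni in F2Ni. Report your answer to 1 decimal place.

60.7%

Molar mass = 2(19.00) + 1(58.69) = 96.690 g/mol
Mass of Ni per mole = 1 × 58.69 = 58.690 g
% Ni = 58.690 / 96.690 × 100 = 60.7%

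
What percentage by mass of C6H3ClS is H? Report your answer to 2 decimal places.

Molar mass = 6(12.01) + 3(1.008) + 1(35.45) + 1(32.07) = 142.604 g/mol
Mass of H per mole = 3 × 1.008 = 3.024 g
% H = 3.024 / 142.604 × 100 = 2.12%

2.12%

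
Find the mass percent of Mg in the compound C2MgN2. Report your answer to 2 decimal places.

Molar mass = 2(12.01) + 1(24.31) + 2(14.01) = 76.350 g/mol
Mass of Mg per mole = 1 × 24.31 = 24.310 g
% Mg = 24.310 / 76.350 × 100 = 31.84%

31.84%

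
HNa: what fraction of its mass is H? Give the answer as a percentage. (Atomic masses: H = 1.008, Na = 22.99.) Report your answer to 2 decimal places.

4.20%

Molar mass = 1(1.008) + 1(22.99) = 23.998 g/mol
Mass of H per mole = 1 × 1.008 = 1.008 g
% H = 1.008 / 23.998 × 100 = 4.20%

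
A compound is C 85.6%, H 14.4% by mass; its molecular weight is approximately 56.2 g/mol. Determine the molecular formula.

Assume 100 g: 85.6 g C, 14.4 g H.
C: 85.6 g ÷ 12.01 g/mol = 7.127 mol
H: 14.4 g ÷ 1.008 g/mol = 14.29 mol
Divide by the smallest (7.127 mol C): C 1.000, H 2.004
Ratio ≈ 1:2, so the empirical formula is CH2
Empirical-formula mass = 14.03 g/mol
n = 56.2 / 14.03 = 4.01 ≈ 4
Molecular formula = (CH2)×4 = C4H8

C4H8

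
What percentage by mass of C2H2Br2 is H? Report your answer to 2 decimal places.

Molar mass = 2(12.01) + 2(1.008) + 2(79.90) = 185.836 g/mol
Mass of H per mole = 2 × 1.008 = 2.016 g
% H = 2.016 / 185.836 × 100 = 1.08%

1.08%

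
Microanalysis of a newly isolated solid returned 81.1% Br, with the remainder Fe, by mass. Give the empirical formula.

Br3Fe

Assume 100 g: 81.1 g Br, 18.9 g Fe.
Br: 81.1 g ÷ 79.90 g/mol = 1.015 mol
Fe: 18.9 g ÷ 55.85 g/mol = 0.3384 mol
Divide by the smallest (0.3384 mol Fe): Br 2.999, Fe 1.000
→ Br3Fe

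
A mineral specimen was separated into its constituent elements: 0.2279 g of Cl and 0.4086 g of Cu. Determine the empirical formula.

ClCu

n(Cl) = 0.2279/35.45 = 0.006429, n(Cu) = 0.4086/63.55 = 0.00643
Ratios (÷ 0.006429): Cl 1.000, Cu 1.000
Ratio ≈ 1:1, so the empirical formula is ClCu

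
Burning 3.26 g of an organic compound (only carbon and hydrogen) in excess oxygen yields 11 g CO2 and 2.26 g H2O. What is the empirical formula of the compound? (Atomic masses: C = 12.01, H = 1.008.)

CH

mol C = 11 / 44.01 = 0.2499; mass C = 0.2499 × 12.01 = 3.002 g
mol H = 2 × (2.26 / 18.02) = 0.2508; mass H = 0.2508 × 1.008 = 0.2528 g
Ratios (÷ 0.2499): C 1.000, H 1.004
≈ 1:1 → CH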